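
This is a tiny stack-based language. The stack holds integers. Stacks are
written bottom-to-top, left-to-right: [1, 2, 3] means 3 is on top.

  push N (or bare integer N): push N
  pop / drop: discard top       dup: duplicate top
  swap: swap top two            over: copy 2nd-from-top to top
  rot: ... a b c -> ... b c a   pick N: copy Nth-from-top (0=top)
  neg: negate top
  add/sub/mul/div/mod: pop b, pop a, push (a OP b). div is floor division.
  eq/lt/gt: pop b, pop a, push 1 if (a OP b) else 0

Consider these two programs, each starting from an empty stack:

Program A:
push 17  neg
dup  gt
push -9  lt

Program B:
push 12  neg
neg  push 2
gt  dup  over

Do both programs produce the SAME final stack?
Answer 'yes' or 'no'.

Answer: no

Derivation:
Program A trace:
  After 'push 17': [17]
  After 'neg': [-17]
  After 'dup': [-17, -17]
  After 'gt': [0]
  After 'push -9': [0, -9]
  After 'lt': [0]
Program A final stack: [0]

Program B trace:
  After 'push 12': [12]
  After 'neg': [-12]
  After 'neg': [12]
  After 'push 2': [12, 2]
  After 'gt': [1]
  After 'dup': [1, 1]
  After 'over': [1, 1, 1]
Program B final stack: [1, 1, 1]
Same: no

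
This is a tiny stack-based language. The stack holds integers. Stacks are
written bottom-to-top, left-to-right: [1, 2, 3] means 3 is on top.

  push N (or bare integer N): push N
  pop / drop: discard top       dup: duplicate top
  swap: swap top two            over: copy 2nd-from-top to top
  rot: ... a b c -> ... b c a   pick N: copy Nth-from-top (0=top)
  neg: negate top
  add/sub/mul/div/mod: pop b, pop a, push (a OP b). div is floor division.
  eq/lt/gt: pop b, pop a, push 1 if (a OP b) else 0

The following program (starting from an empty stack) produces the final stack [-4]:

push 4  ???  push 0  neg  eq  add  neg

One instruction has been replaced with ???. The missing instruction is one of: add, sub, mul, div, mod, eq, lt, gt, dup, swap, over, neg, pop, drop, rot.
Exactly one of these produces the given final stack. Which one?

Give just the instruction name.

Answer: dup

Derivation:
Stack before ???: [4]
Stack after ???:  [4, 4]
The instruction that transforms [4] -> [4, 4] is: dup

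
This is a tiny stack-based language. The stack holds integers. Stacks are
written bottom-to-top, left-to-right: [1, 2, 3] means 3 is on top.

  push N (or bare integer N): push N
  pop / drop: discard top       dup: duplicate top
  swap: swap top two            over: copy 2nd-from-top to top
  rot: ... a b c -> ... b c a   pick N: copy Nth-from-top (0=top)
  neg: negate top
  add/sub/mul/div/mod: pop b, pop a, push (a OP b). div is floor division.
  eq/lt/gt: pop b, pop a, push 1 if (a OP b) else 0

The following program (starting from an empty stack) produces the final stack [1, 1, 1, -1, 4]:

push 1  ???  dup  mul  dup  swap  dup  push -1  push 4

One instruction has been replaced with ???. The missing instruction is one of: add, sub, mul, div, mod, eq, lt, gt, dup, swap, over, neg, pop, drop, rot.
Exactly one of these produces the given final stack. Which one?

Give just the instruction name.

Stack before ???: [1]
Stack after ???:  [-1]
The instruction that transforms [1] -> [-1] is: neg

Answer: neg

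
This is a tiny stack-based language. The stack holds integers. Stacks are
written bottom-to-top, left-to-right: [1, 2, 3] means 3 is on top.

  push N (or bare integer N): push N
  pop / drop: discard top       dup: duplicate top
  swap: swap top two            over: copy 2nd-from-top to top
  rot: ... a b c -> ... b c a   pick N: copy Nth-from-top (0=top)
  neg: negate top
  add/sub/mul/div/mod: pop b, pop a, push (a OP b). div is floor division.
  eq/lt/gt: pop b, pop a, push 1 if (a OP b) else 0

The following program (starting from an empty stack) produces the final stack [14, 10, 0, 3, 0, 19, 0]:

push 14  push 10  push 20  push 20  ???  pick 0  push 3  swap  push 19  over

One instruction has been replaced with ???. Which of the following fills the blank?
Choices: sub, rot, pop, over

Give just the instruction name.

Stack before ???: [14, 10, 20, 20]
Stack after ???:  [14, 10, 0]
Checking each choice:
  sub: MATCH
  rot: produces [14, 20, 20, 10, 3, 10, 19, 10]
  pop: produces [14, 10, 20, 3, 20, 19, 20]
  over: produces [14, 10, 20, 20, 20, 3, 20, 19, 20]


Answer: sub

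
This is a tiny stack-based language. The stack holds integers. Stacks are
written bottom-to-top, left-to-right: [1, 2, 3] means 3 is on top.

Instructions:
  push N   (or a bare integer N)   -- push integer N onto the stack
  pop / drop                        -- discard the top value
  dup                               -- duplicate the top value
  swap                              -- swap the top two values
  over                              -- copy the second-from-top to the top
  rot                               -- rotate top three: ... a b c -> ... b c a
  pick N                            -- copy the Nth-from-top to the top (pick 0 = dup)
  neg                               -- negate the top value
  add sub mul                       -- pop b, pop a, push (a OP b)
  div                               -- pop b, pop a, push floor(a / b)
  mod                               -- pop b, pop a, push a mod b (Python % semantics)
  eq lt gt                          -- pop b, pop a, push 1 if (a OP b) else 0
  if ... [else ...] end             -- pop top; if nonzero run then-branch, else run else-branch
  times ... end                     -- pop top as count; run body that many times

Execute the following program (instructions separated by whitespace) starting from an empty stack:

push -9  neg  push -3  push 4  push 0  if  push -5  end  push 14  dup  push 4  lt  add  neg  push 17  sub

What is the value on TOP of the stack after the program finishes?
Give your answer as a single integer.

Answer: -31

Derivation:
After 'push -9': [-9]
After 'neg': [9]
After 'push -3': [9, -3]
After 'push 4': [9, -3, 4]
After 'push 0': [9, -3, 4, 0]
After 'if': [9, -3, 4]
After 'push 14': [9, -3, 4, 14]
After 'dup': [9, -3, 4, 14, 14]
After 'push 4': [9, -3, 4, 14, 14, 4]
After 'lt': [9, -3, 4, 14, 0]
After 'add': [9, -3, 4, 14]
After 'neg': [9, -3, 4, -14]
After 'push 17': [9, -3, 4, -14, 17]
After 'sub': [9, -3, 4, -31]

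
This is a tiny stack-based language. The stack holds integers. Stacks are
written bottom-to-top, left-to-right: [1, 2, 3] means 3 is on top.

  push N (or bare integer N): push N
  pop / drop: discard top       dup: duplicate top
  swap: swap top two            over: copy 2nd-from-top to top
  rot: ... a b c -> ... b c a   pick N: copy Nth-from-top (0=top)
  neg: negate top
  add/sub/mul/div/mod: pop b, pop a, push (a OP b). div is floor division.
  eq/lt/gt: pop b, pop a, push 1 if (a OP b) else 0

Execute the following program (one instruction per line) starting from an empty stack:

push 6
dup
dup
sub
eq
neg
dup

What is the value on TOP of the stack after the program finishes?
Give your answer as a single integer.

Answer: 0

Derivation:
After 'push 6': [6]
After 'dup': [6, 6]
After 'dup': [6, 6, 6]
After 'sub': [6, 0]
After 'eq': [0]
After 'neg': [0]
After 'dup': [0, 0]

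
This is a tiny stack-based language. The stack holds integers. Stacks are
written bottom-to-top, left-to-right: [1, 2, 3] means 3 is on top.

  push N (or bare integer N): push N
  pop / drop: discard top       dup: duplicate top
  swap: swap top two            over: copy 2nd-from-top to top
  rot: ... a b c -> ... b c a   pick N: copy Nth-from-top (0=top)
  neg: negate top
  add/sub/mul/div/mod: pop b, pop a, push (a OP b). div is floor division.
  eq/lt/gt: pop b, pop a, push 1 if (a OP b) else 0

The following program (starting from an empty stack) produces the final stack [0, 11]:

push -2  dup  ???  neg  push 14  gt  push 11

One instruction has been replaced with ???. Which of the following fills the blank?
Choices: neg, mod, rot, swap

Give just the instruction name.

Stack before ???: [-2, -2]
Stack after ???:  [0]
Checking each choice:
  neg: produces [-2, 0, 11]
  mod: MATCH
  rot: stack underflow (need 3, have 2)
  swap: produces [-2, 0, 11]


Answer: mod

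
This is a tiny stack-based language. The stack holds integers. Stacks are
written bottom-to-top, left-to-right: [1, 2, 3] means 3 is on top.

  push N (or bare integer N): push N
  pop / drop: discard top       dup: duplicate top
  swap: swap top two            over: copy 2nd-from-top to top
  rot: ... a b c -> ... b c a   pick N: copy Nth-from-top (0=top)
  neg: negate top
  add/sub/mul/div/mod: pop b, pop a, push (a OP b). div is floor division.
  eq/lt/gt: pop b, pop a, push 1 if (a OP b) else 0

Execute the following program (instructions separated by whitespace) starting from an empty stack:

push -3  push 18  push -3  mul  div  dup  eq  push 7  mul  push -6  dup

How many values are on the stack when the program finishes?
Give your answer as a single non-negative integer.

After 'push -3': stack = [-3] (depth 1)
After 'push 18': stack = [-3, 18] (depth 2)
After 'push -3': stack = [-3, 18, -3] (depth 3)
After 'mul': stack = [-3, -54] (depth 2)
After 'div': stack = [0] (depth 1)
After 'dup': stack = [0, 0] (depth 2)
After 'eq': stack = [1] (depth 1)
After 'push 7': stack = [1, 7] (depth 2)
After 'mul': stack = [7] (depth 1)
After 'push -6': stack = [7, -6] (depth 2)
After 'dup': stack = [7, -6, -6] (depth 3)

Answer: 3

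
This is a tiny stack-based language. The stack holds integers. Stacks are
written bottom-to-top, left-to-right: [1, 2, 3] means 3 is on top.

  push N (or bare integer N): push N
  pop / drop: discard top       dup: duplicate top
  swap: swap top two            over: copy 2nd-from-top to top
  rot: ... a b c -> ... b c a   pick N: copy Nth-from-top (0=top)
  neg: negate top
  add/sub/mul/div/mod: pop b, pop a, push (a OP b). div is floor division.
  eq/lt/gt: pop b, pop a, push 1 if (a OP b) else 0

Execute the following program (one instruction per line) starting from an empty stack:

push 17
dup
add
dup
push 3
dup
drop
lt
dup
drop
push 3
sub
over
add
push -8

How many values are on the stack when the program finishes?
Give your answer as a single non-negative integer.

After 'push 17': stack = [17] (depth 1)
After 'dup': stack = [17, 17] (depth 2)
After 'add': stack = [34] (depth 1)
After 'dup': stack = [34, 34] (depth 2)
After 'push 3': stack = [34, 34, 3] (depth 3)
After 'dup': stack = [34, 34, 3, 3] (depth 4)
After 'drop': stack = [34, 34, 3] (depth 3)
After 'lt': stack = [34, 0] (depth 2)
After 'dup': stack = [34, 0, 0] (depth 3)
After 'drop': stack = [34, 0] (depth 2)
After 'push 3': stack = [34, 0, 3] (depth 3)
After 'sub': stack = [34, -3] (depth 2)
After 'over': stack = [34, -3, 34] (depth 3)
After 'add': stack = [34, 31] (depth 2)
After 'push -8': stack = [34, 31, -8] (depth 3)

Answer: 3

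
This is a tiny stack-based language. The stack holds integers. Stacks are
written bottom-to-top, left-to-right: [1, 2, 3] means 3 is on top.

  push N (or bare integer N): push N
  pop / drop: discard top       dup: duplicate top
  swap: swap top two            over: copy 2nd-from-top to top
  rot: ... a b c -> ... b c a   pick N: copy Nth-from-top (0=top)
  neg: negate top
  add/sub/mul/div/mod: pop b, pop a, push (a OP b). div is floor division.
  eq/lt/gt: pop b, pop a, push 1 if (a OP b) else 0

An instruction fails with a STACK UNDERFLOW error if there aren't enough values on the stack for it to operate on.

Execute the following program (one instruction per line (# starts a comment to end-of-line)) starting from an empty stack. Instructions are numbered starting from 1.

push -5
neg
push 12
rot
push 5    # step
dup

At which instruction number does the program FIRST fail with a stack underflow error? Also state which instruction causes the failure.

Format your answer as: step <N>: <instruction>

Answer: step 4: rot

Derivation:
Step 1 ('push -5'): stack = [-5], depth = 1
Step 2 ('neg'): stack = [5], depth = 1
Step 3 ('push 12'): stack = [5, 12], depth = 2
Step 4 ('rot'): needs 3 value(s) but depth is 2 — STACK UNDERFLOW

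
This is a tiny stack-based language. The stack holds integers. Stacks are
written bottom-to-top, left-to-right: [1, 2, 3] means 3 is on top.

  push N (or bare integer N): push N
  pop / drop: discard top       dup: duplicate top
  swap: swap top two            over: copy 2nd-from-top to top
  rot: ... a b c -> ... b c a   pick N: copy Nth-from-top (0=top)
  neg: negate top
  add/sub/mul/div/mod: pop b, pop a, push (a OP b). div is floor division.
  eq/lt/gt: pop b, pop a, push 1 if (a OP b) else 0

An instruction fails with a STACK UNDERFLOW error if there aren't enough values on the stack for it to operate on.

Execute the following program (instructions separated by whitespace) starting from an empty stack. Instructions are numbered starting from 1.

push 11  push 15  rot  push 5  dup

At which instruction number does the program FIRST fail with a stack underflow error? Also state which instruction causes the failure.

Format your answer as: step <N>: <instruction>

Step 1 ('push 11'): stack = [11], depth = 1
Step 2 ('push 15'): stack = [11, 15], depth = 2
Step 3 ('rot'): needs 3 value(s) but depth is 2 — STACK UNDERFLOW

Answer: step 3: rot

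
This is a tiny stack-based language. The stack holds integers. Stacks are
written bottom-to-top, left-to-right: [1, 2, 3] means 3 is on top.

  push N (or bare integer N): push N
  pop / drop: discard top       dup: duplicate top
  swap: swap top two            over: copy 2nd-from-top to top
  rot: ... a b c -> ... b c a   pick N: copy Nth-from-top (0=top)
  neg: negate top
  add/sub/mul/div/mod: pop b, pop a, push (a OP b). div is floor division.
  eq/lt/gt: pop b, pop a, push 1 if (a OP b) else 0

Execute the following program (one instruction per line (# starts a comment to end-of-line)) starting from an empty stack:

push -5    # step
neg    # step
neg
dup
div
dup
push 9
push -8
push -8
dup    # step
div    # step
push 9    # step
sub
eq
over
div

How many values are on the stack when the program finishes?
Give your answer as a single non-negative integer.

Answer: 4

Derivation:
After 'push -5': stack = [-5] (depth 1)
After 'neg': stack = [5] (depth 1)
After 'neg': stack = [-5] (depth 1)
After 'dup': stack = [-5, -5] (depth 2)
After 'div': stack = [1] (depth 1)
After 'dup': stack = [1, 1] (depth 2)
After 'push 9': stack = [1, 1, 9] (depth 3)
After 'push -8': stack = [1, 1, 9, -8] (depth 4)
After 'push -8': stack = [1, 1, 9, -8, -8] (depth 5)
After 'dup': stack = [1, 1, 9, -8, -8, -8] (depth 6)
After 'div': stack = [1, 1, 9, -8, 1] (depth 5)
After 'push 9': stack = [1, 1, 9, -8, 1, 9] (depth 6)
After 'sub': stack = [1, 1, 9, -8, -8] (depth 5)
After 'eq': stack = [1, 1, 9, 1] (depth 4)
After 'over': stack = [1, 1, 9, 1, 9] (depth 5)
After 'div': stack = [1, 1, 9, 0] (depth 4)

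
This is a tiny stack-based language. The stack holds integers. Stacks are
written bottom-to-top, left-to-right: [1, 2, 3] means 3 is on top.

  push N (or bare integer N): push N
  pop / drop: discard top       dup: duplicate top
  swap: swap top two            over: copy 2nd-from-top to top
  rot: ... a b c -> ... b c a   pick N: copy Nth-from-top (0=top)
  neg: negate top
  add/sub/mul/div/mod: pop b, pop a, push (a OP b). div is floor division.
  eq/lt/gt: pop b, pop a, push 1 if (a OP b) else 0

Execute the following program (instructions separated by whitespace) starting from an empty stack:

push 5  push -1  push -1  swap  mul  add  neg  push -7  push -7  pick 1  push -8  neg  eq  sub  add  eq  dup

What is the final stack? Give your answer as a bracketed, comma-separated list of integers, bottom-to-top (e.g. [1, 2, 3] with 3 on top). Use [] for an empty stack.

After 'push 5': [5]
After 'push -1': [5, -1]
After 'push -1': [5, -1, -1]
After 'swap': [5, -1, -1]
After 'mul': [5, 1]
After 'add': [6]
After 'neg': [-6]
After 'push -7': [-6, -7]
After 'push -7': [-6, -7, -7]
After 'pick 1': [-6, -7, -7, -7]
After 'push -8': [-6, -7, -7, -7, -8]
After 'neg': [-6, -7, -7, -7, 8]
After 'eq': [-6, -7, -7, 0]
After 'sub': [-6, -7, -7]
After 'add': [-6, -14]
After 'eq': [0]
After 'dup': [0, 0]

Answer: [0, 0]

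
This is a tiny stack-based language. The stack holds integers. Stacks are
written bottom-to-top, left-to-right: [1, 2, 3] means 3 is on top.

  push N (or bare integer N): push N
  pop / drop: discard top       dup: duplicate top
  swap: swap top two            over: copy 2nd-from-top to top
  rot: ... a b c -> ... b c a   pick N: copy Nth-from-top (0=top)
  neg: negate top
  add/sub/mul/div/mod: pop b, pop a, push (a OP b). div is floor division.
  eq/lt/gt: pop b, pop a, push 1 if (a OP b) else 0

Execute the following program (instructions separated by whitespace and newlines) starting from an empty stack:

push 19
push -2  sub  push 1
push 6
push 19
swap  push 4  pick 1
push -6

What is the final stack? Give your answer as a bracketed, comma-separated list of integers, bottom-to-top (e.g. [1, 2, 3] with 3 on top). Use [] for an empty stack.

Answer: [21, 1, 19, 6, 4, 6, -6]

Derivation:
After 'push 19': [19]
After 'push -2': [19, -2]
After 'sub': [21]
After 'push 1': [21, 1]
After 'push 6': [21, 1, 6]
After 'push 19': [21, 1, 6, 19]
After 'swap': [21, 1, 19, 6]
After 'push 4': [21, 1, 19, 6, 4]
After 'pick 1': [21, 1, 19, 6, 4, 6]
After 'push -6': [21, 1, 19, 6, 4, 6, -6]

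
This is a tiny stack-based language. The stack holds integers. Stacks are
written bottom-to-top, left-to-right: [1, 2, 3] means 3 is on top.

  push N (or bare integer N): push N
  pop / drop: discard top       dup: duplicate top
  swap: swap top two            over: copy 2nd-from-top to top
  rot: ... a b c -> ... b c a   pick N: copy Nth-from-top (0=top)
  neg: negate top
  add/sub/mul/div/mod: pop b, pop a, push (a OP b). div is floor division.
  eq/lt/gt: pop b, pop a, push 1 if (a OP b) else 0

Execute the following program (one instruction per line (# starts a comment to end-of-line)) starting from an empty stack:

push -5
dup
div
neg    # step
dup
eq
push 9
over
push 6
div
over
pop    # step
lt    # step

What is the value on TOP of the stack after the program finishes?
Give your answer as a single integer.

After 'push -5': [-5]
After 'dup': [-5, -5]
After 'div': [1]
After 'neg': [-1]
After 'dup': [-1, -1]
After 'eq': [1]
After 'push 9': [1, 9]
After 'over': [1, 9, 1]
After 'push 6': [1, 9, 1, 6]
After 'div': [1, 9, 0]
After 'over': [1, 9, 0, 9]
After 'pop': [1, 9, 0]
After 'lt': [1, 0]

Answer: 0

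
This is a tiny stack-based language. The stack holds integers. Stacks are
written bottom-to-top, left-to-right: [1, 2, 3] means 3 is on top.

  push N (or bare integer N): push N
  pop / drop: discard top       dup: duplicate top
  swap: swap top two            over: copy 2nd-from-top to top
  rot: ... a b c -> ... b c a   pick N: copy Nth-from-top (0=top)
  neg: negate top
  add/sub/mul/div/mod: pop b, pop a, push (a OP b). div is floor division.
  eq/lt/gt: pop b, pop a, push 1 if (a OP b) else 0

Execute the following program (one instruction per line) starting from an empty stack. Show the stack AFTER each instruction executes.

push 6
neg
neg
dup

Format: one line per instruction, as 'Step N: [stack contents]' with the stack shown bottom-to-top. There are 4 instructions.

Step 1: [6]
Step 2: [-6]
Step 3: [6]
Step 4: [6, 6]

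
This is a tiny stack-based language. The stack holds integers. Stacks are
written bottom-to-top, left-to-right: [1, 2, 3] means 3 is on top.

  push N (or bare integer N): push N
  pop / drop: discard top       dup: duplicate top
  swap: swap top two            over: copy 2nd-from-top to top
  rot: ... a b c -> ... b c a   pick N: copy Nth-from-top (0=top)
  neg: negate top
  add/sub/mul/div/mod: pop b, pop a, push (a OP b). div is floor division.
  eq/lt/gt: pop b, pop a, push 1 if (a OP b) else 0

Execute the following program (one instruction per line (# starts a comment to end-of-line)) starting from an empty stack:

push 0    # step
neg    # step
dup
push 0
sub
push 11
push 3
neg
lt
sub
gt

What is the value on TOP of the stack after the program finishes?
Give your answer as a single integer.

After 'push 0': [0]
After 'neg': [0]
After 'dup': [0, 0]
After 'push 0': [0, 0, 0]
After 'sub': [0, 0]
After 'push 11': [0, 0, 11]
After 'push 3': [0, 0, 11, 3]
After 'neg': [0, 0, 11, -3]
After 'lt': [0, 0, 0]
After 'sub': [0, 0]
After 'gt': [0]

Answer: 0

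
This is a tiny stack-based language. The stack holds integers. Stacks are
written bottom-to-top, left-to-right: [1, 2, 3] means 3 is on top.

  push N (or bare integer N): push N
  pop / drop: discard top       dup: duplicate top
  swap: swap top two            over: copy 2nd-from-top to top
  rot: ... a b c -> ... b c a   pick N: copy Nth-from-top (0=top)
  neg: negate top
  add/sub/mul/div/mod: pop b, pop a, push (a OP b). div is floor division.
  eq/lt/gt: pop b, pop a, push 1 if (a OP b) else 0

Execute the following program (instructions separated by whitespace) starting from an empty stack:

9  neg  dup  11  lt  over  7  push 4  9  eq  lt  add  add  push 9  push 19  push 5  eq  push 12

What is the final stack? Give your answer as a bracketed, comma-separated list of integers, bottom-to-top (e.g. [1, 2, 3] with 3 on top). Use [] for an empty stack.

Answer: [-9, -8, 9, 0, 12]

Derivation:
After 'push 9': [9]
After 'neg': [-9]
After 'dup': [-9, -9]
After 'push 11': [-9, -9, 11]
After 'lt': [-9, 1]
After 'over': [-9, 1, -9]
After 'push 7': [-9, 1, -9, 7]
After 'push 4': [-9, 1, -9, 7, 4]
After 'push 9': [-9, 1, -9, 7, 4, 9]
After 'eq': [-9, 1, -9, 7, 0]
After 'lt': [-9, 1, -9, 0]
After 'add': [-9, 1, -9]
After 'add': [-9, -8]
After 'push 9': [-9, -8, 9]
After 'push 19': [-9, -8, 9, 19]
After 'push 5': [-9, -8, 9, 19, 5]
After 'eq': [-9, -8, 9, 0]
After 'push 12': [-9, -8, 9, 0, 12]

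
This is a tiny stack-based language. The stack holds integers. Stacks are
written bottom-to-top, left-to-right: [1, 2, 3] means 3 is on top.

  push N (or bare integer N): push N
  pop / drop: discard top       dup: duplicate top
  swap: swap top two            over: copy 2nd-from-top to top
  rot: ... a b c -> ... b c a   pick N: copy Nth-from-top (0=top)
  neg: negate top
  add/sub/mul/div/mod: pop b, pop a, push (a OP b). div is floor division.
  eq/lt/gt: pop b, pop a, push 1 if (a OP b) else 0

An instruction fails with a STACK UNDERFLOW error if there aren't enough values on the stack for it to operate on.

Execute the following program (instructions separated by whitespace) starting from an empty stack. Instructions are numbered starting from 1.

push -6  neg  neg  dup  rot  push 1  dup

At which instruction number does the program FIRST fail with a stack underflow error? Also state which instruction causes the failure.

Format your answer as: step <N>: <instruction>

Answer: step 5: rot

Derivation:
Step 1 ('push -6'): stack = [-6], depth = 1
Step 2 ('neg'): stack = [6], depth = 1
Step 3 ('neg'): stack = [-6], depth = 1
Step 4 ('dup'): stack = [-6, -6], depth = 2
Step 5 ('rot'): needs 3 value(s) but depth is 2 — STACK UNDERFLOW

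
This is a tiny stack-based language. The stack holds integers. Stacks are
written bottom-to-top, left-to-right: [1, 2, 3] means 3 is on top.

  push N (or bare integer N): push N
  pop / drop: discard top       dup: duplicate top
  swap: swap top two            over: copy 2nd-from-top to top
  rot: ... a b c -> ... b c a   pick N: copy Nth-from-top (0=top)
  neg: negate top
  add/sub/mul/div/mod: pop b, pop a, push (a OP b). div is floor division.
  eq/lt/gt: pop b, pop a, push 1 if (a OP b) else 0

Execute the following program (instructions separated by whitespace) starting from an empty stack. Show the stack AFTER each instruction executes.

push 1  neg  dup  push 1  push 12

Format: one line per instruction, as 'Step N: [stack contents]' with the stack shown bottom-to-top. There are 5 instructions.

Step 1: [1]
Step 2: [-1]
Step 3: [-1, -1]
Step 4: [-1, -1, 1]
Step 5: [-1, -1, 1, 12]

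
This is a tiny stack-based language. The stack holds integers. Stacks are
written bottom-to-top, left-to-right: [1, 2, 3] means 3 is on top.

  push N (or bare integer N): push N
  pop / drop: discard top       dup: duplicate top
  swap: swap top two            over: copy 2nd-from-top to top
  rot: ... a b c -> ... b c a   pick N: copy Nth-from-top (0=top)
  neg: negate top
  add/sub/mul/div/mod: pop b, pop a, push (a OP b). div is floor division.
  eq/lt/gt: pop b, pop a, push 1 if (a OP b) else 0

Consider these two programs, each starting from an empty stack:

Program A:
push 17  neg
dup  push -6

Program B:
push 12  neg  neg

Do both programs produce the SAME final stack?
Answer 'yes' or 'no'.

Answer: no

Derivation:
Program A trace:
  After 'push 17': [17]
  After 'neg': [-17]
  After 'dup': [-17, -17]
  After 'push -6': [-17, -17, -6]
Program A final stack: [-17, -17, -6]

Program B trace:
  After 'push 12': [12]
  After 'neg': [-12]
  After 'neg': [12]
Program B final stack: [12]
Same: no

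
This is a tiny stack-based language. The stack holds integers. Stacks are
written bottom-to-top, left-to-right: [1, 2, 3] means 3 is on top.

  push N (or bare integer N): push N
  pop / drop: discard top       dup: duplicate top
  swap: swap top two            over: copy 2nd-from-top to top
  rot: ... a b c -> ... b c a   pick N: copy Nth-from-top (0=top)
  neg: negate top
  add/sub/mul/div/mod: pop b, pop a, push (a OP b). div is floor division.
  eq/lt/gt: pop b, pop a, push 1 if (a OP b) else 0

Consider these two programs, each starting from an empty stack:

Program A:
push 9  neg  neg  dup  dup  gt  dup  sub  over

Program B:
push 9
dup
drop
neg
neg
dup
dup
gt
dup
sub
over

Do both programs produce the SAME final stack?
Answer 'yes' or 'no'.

Answer: yes

Derivation:
Program A trace:
  After 'push 9': [9]
  After 'neg': [-9]
  After 'neg': [9]
  After 'dup': [9, 9]
  After 'dup': [9, 9, 9]
  After 'gt': [9, 0]
  After 'dup': [9, 0, 0]
  After 'sub': [9, 0]
  After 'over': [9, 0, 9]
Program A final stack: [9, 0, 9]

Program B trace:
  After 'push 9': [9]
  After 'dup': [9, 9]
  After 'drop': [9]
  After 'neg': [-9]
  After 'neg': [9]
  After 'dup': [9, 9]
  After 'dup': [9, 9, 9]
  After 'gt': [9, 0]
  After 'dup': [9, 0, 0]
  After 'sub': [9, 0]
  After 'over': [9, 0, 9]
Program B final stack: [9, 0, 9]
Same: yes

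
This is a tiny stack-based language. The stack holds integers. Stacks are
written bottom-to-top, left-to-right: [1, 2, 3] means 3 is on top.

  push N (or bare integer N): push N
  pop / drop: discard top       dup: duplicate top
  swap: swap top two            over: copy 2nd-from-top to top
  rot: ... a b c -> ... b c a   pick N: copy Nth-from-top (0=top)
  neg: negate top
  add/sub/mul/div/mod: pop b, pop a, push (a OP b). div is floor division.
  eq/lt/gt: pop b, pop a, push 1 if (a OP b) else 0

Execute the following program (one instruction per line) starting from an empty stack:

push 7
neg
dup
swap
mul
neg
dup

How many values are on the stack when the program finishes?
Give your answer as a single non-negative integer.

After 'push 7': stack = [7] (depth 1)
After 'neg': stack = [-7] (depth 1)
After 'dup': stack = [-7, -7] (depth 2)
After 'swap': stack = [-7, -7] (depth 2)
After 'mul': stack = [49] (depth 1)
After 'neg': stack = [-49] (depth 1)
After 'dup': stack = [-49, -49] (depth 2)

Answer: 2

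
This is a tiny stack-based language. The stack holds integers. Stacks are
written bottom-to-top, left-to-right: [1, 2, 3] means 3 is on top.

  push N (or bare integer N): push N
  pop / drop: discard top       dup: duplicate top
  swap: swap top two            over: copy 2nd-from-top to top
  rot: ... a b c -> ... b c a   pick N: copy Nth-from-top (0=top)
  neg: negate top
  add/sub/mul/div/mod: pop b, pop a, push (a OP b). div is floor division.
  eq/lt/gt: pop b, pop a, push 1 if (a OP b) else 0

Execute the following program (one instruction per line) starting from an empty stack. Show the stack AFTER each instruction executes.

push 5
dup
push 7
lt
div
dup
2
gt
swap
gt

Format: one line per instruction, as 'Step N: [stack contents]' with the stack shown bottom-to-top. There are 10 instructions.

Step 1: [5]
Step 2: [5, 5]
Step 3: [5, 5, 7]
Step 4: [5, 1]
Step 5: [5]
Step 6: [5, 5]
Step 7: [5, 5, 2]
Step 8: [5, 1]
Step 9: [1, 5]
Step 10: [0]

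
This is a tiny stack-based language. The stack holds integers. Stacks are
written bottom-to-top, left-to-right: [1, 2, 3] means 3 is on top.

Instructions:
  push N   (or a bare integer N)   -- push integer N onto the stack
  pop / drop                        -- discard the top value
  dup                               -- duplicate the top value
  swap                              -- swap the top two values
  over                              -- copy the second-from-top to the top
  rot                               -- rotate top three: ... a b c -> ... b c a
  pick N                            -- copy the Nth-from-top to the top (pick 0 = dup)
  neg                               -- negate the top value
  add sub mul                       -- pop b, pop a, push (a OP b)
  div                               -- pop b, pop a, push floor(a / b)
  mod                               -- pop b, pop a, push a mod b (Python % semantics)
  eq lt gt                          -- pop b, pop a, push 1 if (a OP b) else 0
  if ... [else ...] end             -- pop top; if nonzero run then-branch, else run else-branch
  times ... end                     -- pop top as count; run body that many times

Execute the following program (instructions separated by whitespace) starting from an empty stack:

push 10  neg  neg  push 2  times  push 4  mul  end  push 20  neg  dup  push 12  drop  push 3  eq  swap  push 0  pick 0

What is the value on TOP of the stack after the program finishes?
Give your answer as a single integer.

Answer: 0

Derivation:
After 'push 10': [10]
After 'neg': [-10]
After 'neg': [10]
After 'push 2': [10, 2]
After 'times': [10]
After 'push 4': [10, 4]
After 'mul': [40]
After 'push 4': [40, 4]
After 'mul': [160]
After 'push 20': [160, 20]
After 'neg': [160, -20]
After 'dup': [160, -20, -20]
After 'push 12': [160, -20, -20, 12]
After 'drop': [160, -20, -20]
After 'push 3': [160, -20, -20, 3]
After 'eq': [160, -20, 0]
After 'swap': [160, 0, -20]
After 'push 0': [160, 0, -20, 0]
After 'pick 0': [160, 0, -20, 0, 0]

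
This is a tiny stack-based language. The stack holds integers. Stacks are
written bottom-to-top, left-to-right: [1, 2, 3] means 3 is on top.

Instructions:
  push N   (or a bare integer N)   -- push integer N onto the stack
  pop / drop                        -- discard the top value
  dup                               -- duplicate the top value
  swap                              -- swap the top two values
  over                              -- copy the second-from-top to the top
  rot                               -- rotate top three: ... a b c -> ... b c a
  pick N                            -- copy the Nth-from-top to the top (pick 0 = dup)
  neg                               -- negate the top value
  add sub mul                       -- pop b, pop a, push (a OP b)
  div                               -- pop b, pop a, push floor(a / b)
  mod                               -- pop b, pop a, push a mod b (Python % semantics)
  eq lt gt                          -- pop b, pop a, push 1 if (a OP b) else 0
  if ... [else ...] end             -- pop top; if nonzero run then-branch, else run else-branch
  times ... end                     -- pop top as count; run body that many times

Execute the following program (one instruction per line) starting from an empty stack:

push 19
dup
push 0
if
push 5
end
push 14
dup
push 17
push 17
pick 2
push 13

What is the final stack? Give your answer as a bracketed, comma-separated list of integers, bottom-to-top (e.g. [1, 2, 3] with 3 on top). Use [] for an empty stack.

Answer: [19, 19, 14, 14, 17, 17, 14, 13]

Derivation:
After 'push 19': [19]
After 'dup': [19, 19]
After 'push 0': [19, 19, 0]
After 'if': [19, 19]
After 'push 14': [19, 19, 14]
After 'dup': [19, 19, 14, 14]
After 'push 17': [19, 19, 14, 14, 17]
After 'push 17': [19, 19, 14, 14, 17, 17]
After 'pick 2': [19, 19, 14, 14, 17, 17, 14]
After 'push 13': [19, 19, 14, 14, 17, 17, 14, 13]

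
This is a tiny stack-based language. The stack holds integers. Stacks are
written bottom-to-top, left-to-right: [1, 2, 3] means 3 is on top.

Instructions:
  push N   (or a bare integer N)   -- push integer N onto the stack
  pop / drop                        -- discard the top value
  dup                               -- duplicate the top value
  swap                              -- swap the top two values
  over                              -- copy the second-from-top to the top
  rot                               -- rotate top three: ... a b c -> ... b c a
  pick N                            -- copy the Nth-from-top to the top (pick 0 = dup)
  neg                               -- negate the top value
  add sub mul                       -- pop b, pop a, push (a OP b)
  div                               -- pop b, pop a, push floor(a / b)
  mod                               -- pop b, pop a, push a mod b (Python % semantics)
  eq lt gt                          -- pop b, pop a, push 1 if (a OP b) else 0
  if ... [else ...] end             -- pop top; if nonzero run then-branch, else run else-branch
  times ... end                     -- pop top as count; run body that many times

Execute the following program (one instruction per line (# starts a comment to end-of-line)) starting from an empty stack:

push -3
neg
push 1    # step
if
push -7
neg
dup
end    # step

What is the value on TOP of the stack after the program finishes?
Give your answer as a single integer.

After 'push -3': [-3]
After 'neg': [3]
After 'push 1': [3, 1]
After 'if': [3]
After 'push -7': [3, -7]
After 'neg': [3, 7]
After 'dup': [3, 7, 7]

Answer: 7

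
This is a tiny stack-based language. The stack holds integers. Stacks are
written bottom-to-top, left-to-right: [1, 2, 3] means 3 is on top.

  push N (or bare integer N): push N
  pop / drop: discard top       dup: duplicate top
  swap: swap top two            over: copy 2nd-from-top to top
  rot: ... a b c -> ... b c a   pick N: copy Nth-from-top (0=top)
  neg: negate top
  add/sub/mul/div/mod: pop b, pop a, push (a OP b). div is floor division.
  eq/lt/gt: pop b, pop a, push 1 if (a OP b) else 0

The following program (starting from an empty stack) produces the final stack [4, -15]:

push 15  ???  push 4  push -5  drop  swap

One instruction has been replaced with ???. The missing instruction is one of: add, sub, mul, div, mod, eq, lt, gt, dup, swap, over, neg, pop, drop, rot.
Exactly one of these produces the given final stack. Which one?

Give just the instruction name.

Stack before ???: [15]
Stack after ???:  [-15]
The instruction that transforms [15] -> [-15] is: neg

Answer: neg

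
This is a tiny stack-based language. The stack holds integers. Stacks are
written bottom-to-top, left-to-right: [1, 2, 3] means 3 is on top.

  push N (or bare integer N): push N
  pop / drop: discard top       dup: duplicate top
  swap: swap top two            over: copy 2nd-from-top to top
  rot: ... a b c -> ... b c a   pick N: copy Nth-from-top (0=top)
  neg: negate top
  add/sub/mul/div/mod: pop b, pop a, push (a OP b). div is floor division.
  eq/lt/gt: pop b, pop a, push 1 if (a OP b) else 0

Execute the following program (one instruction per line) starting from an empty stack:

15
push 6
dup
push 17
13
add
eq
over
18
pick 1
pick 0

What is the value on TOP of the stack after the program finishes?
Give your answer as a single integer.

Answer: 6

Derivation:
After 'push 15': [15]
After 'push 6': [15, 6]
After 'dup': [15, 6, 6]
After 'push 17': [15, 6, 6, 17]
After 'push 13': [15, 6, 6, 17, 13]
After 'add': [15, 6, 6, 30]
After 'eq': [15, 6, 0]
After 'over': [15, 6, 0, 6]
After 'push 18': [15, 6, 0, 6, 18]
After 'pick 1': [15, 6, 0, 6, 18, 6]
After 'pick 0': [15, 6, 0, 6, 18, 6, 6]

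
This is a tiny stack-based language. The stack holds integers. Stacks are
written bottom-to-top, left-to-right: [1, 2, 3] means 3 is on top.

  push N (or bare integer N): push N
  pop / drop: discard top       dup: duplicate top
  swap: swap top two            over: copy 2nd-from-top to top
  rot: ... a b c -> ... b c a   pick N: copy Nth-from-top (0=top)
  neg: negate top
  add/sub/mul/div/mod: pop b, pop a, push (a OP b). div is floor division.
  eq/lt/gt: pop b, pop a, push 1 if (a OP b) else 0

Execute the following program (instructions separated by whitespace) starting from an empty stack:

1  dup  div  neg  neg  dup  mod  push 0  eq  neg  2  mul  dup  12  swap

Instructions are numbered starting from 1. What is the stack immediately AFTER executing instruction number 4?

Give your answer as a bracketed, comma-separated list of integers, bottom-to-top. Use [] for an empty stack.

Step 1 ('1'): [1]
Step 2 ('dup'): [1, 1]
Step 3 ('div'): [1]
Step 4 ('neg'): [-1]

Answer: [-1]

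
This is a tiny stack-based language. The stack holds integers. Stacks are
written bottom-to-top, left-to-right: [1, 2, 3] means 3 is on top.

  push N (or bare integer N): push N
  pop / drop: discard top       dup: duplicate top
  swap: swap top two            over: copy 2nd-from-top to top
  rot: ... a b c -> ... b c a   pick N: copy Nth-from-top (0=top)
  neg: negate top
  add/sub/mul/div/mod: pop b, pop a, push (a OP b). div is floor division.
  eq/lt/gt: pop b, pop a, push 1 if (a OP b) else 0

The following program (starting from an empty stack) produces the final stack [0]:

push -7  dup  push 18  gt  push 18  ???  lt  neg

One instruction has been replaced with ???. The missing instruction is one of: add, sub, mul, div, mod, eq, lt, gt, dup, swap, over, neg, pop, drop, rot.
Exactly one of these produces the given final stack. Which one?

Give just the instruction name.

Answer: sub

Derivation:
Stack before ???: [-7, 0, 18]
Stack after ???:  [-7, -18]
The instruction that transforms [-7, 0, 18] -> [-7, -18] is: sub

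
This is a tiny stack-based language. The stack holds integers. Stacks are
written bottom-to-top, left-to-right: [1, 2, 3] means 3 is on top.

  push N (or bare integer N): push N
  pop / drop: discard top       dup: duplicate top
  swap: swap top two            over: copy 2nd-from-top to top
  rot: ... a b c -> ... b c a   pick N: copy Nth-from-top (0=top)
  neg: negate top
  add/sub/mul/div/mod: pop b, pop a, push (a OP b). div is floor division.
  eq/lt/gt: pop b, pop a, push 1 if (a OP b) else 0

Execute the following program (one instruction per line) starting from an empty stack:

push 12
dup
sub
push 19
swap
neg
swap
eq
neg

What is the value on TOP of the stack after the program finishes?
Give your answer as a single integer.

Answer: 0

Derivation:
After 'push 12': [12]
After 'dup': [12, 12]
After 'sub': [0]
After 'push 19': [0, 19]
After 'swap': [19, 0]
After 'neg': [19, 0]
After 'swap': [0, 19]
After 'eq': [0]
After 'neg': [0]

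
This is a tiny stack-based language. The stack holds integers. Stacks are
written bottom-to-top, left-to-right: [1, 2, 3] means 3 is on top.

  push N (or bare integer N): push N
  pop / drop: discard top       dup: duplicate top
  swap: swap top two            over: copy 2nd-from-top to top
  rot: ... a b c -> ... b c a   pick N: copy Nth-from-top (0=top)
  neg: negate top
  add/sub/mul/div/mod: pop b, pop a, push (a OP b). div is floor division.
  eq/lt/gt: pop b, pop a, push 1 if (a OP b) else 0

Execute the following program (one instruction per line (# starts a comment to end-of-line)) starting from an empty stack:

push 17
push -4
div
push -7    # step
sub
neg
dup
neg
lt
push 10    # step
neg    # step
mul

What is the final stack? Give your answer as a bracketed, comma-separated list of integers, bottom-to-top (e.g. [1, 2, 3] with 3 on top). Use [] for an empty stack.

Answer: [-10]

Derivation:
After 'push 17': [17]
After 'push -4': [17, -4]
After 'div': [-5]
After 'push -7': [-5, -7]
After 'sub': [2]
After 'neg': [-2]
After 'dup': [-2, -2]
After 'neg': [-2, 2]
After 'lt': [1]
After 'push 10': [1, 10]
After 'neg': [1, -10]
After 'mul': [-10]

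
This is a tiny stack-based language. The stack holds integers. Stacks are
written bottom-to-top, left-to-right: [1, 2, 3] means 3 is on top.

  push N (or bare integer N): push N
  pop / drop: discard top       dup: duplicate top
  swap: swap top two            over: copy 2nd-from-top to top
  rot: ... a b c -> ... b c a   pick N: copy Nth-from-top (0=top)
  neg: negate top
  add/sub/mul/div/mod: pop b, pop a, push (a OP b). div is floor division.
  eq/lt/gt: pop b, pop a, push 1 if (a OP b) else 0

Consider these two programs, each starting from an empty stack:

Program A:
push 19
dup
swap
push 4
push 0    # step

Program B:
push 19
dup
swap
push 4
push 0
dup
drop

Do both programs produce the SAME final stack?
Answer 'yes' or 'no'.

Answer: yes

Derivation:
Program A trace:
  After 'push 19': [19]
  After 'dup': [19, 19]
  After 'swap': [19, 19]
  After 'push 4': [19, 19, 4]
  After 'push 0': [19, 19, 4, 0]
Program A final stack: [19, 19, 4, 0]

Program B trace:
  After 'push 19': [19]
  After 'dup': [19, 19]
  After 'swap': [19, 19]
  After 'push 4': [19, 19, 4]
  After 'push 0': [19, 19, 4, 0]
  After 'dup': [19, 19, 4, 0, 0]
  After 'drop': [19, 19, 4, 0]
Program B final stack: [19, 19, 4, 0]
Same: yes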